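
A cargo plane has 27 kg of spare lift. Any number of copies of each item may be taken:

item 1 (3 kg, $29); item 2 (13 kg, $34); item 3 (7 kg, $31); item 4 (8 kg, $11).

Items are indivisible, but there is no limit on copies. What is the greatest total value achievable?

Best value-per-unit is item 1 at 29/3, and filling with it alone uses weight 9×3=27. No mix of the others beats 9×29 = 261.

$261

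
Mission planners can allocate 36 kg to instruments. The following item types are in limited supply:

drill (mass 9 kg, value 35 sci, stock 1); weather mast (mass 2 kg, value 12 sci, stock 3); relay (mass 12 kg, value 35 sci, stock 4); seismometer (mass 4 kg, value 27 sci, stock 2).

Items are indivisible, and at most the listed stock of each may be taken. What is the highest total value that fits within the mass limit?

Top feasible selections:
- 1×drill + 3×weather mast + 1×relay + 2×seismometer: mass 35, value 160
- 1×drill + 2×weather mast + 1×relay + 2×seismometer: mass 33, value 148
Best: 160 sci.

160 sci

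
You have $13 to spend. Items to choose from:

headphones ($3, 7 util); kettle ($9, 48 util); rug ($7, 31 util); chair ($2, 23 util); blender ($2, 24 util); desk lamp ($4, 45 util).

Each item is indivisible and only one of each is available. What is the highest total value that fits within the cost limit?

Check high-value combinations within $13:
- rug+blender+desk lamp: cost 7+2+4=13, value 31+24+45=100
- headphones+chair+blender+desk lamp: cost 3+2+2+4=11, value 7+23+24+45=99
- rug+chair+desk lamp: cost 7+2+4=13, value 31+23+45=99
- kettle+chair+blender: cost 9+2+2=13, value 48+23+24=95
- kettle+desk lamp: cost 9+4=13, value 48+45=93
Best: 100 util.

100 util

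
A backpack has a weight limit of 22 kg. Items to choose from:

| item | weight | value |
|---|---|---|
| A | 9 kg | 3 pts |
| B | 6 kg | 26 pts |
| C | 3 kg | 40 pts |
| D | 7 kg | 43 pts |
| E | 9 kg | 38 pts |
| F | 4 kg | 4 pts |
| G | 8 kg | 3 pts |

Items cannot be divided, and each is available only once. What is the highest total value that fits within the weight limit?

121 pts

Check high-value combinations within 22 kg:
- C+D+E: weight 3+7+9=19, value 40+43+38=121
- B+C+D+F: weight 6+3+7+4=20, value 26+40+43+4=113
- B+C+D: weight 6+3+7=16, value 26+40+43=109
- B+C+E+F: weight 6+3+9+4=22, value 26+40+38+4=108
- B+D+E: weight 6+7+9=22, value 26+43+38=107
Best: 121 pts.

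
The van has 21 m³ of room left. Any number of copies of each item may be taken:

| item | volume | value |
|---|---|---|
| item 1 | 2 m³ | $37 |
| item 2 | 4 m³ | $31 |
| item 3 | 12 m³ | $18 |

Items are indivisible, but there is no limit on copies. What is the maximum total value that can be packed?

$370

Best value-per-unit is item 1 at 37/2, and filling with it alone uses volume 10×2=20. No mix of the others beats 10×37 = 370.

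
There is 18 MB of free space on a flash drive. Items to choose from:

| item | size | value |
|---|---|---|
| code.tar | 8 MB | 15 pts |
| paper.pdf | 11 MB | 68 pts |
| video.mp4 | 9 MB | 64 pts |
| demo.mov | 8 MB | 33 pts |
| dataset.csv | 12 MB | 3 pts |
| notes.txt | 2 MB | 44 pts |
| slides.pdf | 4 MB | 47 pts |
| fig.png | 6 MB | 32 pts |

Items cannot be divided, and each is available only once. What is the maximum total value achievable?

Check high-value combinations within 18 MB:
- paper.pdf+notes.txt+slides.pdf: size 11+2+4=17, value 68+44+47=159
- video.mp4+notes.txt+slides.pdf: size 9+2+4=15, value 64+44+47=155
- video.mp4+notes.txt+fig.png: size 9+2+6=17, value 64+44+32=140
- demo.mov+notes.txt+slides.pdf: size 8+2+4=14, value 33+44+47=124
- notes.txt+slides.pdf+fig.png: size 2+4+6=12, value 44+47+32=123
Best: 159 pts.

159 pts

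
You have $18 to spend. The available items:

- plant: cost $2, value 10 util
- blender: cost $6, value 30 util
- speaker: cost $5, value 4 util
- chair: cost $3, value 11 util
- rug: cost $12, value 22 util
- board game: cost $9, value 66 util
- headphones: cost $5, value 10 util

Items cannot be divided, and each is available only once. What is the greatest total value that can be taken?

Check high-value combinations within $18:
- blender+chair+board game: cost 6+3+9=18, value 30+11+66=107
- plant+blender+board game: cost 2+6+9=17, value 10+30+66=106
- blender+board game: cost 6+9=15, value 30+66=96
- plant+chair+board game: cost 2+3+9=14, value 10+11+66=87
Best: 107 util.

107 util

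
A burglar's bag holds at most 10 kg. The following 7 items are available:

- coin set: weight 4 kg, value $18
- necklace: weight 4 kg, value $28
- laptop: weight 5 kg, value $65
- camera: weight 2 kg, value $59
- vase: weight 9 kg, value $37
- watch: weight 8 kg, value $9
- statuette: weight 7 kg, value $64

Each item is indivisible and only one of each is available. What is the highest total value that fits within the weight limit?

$124

This is a 0/1 knapsack; check combinations near the capacity.
- laptop+camera: weight 5+2=7, value 65+59=124
- camera+statuette: weight 2+7=9, value 59+64=123
- coin set+necklace+camera: weight 4+4+2=10, value 18+28+59=105
Best: $124.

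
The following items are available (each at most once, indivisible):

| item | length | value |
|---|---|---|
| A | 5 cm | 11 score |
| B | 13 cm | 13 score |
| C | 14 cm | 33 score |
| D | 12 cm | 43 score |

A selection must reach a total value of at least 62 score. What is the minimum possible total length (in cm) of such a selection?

Subsets with value ≥ 62, sorted by total length:
- C+D: length 26, value 76
- A+B+D: length 30, value 67
- A+C+D: length 31, value 87
Minimum length: 26 cm.

26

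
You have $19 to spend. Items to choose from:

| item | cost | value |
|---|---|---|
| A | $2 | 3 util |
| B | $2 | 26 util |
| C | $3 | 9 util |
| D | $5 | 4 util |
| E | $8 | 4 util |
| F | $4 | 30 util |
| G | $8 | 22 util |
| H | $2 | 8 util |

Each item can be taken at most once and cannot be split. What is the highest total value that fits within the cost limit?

Check high-value combinations within $19:
- B+C+F+G+H: cost 2+3+4+8+2=19, value 26+9+30+22+8=95
- A+B+C+F+G: cost 2+2+3+4+8=19, value 3+26+9+30+22=90
- A+B+F+G+H: cost 2+2+4+8+2=18, value 3+26+30+22+8=89
Best: 95 util.

95 util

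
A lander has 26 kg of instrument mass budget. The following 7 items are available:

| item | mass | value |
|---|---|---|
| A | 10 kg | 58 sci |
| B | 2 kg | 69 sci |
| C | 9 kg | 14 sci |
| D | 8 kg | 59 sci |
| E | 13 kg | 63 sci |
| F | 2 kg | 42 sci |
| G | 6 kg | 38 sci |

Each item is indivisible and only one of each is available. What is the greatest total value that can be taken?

233 sci

Check high-value combinations within 26 kg:
- B+D+E+F: mass 2+8+13+2=25, value 69+59+63+42=233
- A+B+D+F: mass 10+2+8+2=22, value 58+69+59+42=228
- A+B+D+G: mass 10+2+8+6=26, value 58+69+59+38=224
- B+E+F+G: mass 2+13+2+6=23, value 69+63+42+38=212
Best: 233 sci.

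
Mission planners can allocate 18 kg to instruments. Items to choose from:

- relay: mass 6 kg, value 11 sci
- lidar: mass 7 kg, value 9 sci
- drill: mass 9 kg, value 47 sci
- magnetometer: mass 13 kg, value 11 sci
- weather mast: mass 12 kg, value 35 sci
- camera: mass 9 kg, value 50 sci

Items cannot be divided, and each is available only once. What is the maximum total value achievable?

Check high-value combinations within 18 kg:
- drill+camera: mass 9+9=18, value 47+50=97
- relay+camera: mass 6+9=15, value 11+50=61
- lidar+camera: mass 7+9=16, value 9+50=59
Best: 97 sci.

97 sci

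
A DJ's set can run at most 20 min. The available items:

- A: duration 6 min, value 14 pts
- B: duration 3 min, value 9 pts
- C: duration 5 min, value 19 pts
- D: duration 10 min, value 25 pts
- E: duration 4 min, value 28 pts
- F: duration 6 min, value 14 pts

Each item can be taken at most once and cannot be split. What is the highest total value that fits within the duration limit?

Check high-value combinations within 20 min:
- C+D+E: duration 5+10+4=19, value 19+25+28=72
- A+B+C+E: duration 6+3+5+4=18, value 14+9+19+28=70
- B+C+E+F: duration 3+5+4+6=18, value 9+19+28+14=70
Best: 72 pts.

72 pts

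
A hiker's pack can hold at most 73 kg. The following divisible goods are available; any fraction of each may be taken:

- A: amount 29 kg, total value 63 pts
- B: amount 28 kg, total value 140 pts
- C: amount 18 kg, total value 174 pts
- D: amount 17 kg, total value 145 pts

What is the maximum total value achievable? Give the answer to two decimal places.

480.72

Take in order of value per unit:
- C (174/18 per unit): all 18 → value 174, running total 174.00
- D (145/17 per unit): all 17 → value 145, running total 319.00
- B (140/28 per unit): all 28 → value 140, running total 459.00
- A (63/29 per unit): 10 of 29 → value 10×63/29 = 21.7241, running total 480.72
Total 480.72.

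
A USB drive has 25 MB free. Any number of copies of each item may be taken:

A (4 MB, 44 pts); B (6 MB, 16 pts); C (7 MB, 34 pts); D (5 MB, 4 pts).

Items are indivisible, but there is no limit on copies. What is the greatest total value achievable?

264 pts

Best value-per-unit is A at 44/4, and filling with it alone uses size 6×4=24. No mix of the others beats 6×44 = 264.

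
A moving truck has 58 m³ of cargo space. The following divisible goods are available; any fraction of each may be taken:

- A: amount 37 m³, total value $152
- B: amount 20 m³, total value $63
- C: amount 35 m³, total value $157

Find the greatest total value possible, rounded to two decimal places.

Take in order of value per unit:
- C (157/35 per unit): all 35 → value 157, running total 157.00
- A (152/37 per unit): 23 of 37 → value 23×152/37 = 94.4865, running total 251.49
Total 251.49.

251.49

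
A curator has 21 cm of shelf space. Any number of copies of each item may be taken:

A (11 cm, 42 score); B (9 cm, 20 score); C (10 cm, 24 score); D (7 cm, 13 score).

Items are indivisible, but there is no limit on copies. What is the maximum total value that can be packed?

66 score

Best value-per-unit is A at 42/11; filling with it alone gives 1×42 = 42.
Optimal mix: 1×A + 1×C → length 21, value 66.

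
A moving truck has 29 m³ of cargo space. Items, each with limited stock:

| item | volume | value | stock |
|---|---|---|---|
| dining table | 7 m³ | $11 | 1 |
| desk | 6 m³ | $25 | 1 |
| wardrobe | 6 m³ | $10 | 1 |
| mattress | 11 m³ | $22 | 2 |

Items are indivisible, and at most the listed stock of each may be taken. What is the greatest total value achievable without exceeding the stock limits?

Best selections within volume 29 and stock limits:
- 1×desk + 2×mattress: volume 28, value 69
- 1×dining table + 1×desk + 1×mattress: volume 24, value 58
- 1×desk + 1×wardrobe + 1×mattress: volume 23, value 57
- 1×dining table + 2×mattress: volume 29, value 55
Best: $69.

$69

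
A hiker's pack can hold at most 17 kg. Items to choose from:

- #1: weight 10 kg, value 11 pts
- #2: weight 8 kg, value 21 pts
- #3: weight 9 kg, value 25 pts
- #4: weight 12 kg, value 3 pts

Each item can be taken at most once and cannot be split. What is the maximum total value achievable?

46 pts

This is a 0/1 knapsack; check combinations near the capacity.
- #2+#3: weight 8+9=17, value 21+25=46
- #3: weight 9, value 25
- #2: weight 8, value 21
- #1: weight 10, value 11
Best: 46 pts.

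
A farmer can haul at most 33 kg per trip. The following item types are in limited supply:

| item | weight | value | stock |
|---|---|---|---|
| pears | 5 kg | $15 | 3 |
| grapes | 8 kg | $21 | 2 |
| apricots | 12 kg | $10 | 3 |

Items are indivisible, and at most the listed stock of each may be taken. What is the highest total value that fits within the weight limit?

$87

Top feasible selections:
- 3×pears + 2×grapes: weight 31, value 87
- 2×pears + 2×grapes: weight 26, value 72
- 1×pears + 2×grapes + 1×apricots: weight 33, value 67
Best: $87.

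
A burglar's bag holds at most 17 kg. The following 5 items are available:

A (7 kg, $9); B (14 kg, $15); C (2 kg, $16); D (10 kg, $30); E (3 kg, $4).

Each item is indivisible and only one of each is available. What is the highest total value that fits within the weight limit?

Check high-value combinations within 17 kg:
- C+D+E: weight 2+10+3=15, value 16+30+4=50
- C+D: weight 2+10=12, value 16+30=46
- A+D: weight 7+10=17, value 9+30=39
- D+E: weight 10+3=13, value 30+4=34
Best: $50.

$50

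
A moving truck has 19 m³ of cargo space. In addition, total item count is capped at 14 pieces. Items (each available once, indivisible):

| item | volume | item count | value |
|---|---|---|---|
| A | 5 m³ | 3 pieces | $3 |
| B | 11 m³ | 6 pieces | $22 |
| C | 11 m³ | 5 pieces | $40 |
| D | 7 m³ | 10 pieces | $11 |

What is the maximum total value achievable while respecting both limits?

Feasible sets respecting both limits:
- A+C: volume 16, item count 8, value 43
- C: volume 11, item count 5, value 40
- A+B: volume 16, item count 9, value 25
Best: $43.

$43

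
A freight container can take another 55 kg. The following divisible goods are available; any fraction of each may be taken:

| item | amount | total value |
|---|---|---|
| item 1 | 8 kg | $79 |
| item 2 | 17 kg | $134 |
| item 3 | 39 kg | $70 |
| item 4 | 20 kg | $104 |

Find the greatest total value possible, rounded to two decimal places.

Take in order of value per unit:
- item 1 (79/8 per unit): all 8 → value 79, running total 79.00
- item 2 (134/17 per unit): all 17 → value 134, running total 213.00
- item 4 (104/20 per unit): all 20 → value 104, running total 317.00
- item 3 (70/39 per unit): 10 of 39 → value 10×70/39 = 17.9487, running total 334.95
Total 334.95.

334.95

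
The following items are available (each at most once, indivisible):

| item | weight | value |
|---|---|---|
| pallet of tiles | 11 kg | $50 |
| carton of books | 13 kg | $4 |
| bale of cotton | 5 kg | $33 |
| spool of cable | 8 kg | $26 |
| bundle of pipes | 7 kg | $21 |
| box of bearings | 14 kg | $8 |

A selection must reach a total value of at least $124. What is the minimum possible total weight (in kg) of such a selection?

Subsets with value ≥ 124, sorted by total weight:
- pallet of tiles+bale of cotton+spool of cable+bundle of pipes: weight 31, value 130
- pallet of tiles+carton of books+bale of cotton+spool of cable+bundle of pipes: weight 44, value 134
- pallet of tiles+bale of cotton+spool of cable+bundle of pipes+box of bearings: weight 45, value 138
Minimum weight: 31 kg.

31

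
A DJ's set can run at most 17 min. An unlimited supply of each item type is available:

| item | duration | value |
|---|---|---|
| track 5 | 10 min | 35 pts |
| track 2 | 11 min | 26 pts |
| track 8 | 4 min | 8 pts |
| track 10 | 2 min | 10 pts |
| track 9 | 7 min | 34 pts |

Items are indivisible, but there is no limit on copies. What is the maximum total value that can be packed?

Best value-per-unit is track 10 at 10/2; filling with it alone gives 8×10 = 80.
Optimal mix: 5×track 10 + 1×track 9 → duration 17, value 84.

84 pts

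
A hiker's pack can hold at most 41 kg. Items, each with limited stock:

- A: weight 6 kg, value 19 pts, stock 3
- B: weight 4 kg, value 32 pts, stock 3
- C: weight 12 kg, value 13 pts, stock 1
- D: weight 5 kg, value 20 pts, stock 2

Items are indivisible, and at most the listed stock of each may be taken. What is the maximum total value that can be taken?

193 pts

Top feasible selections:
- 3×A + 3×B + 2×D: weight 40, value 193
- 2×A + 3×B + 2×D: weight 34, value 174
Best: 193 pts.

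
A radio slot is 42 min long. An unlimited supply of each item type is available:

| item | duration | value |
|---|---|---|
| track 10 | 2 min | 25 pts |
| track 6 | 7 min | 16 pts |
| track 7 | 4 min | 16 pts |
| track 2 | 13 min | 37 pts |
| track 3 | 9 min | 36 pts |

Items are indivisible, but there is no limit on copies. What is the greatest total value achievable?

Best value-per-unit is track 10 at 25/2, and filling with it alone uses duration 21×2=42. No mix of the others beats 21×25 = 525.

525 pts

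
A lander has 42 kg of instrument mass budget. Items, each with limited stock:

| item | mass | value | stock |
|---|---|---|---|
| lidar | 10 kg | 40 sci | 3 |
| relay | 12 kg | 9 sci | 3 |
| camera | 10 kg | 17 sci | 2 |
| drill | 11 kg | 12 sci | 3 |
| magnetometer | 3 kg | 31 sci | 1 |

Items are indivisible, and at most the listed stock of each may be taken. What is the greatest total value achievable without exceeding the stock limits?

151 sci

Best selections within mass 42 and stock limits:
- 3×lidar + 1×magnetometer: mass 33, value 151
- 3×lidar + 1×camera: mass 40, value 137
- 3×lidar + 1×drill: mass 41, value 132
- 3×lidar + 1×relay: mass 42, value 129
Best: 151 sci.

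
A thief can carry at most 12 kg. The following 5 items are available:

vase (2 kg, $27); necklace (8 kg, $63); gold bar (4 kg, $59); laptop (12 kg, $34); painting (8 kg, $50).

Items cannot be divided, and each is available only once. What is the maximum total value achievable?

Check high-value combinations within 12 kg:
- necklace+gold bar: weight 8+4=12, value 63+59=122
- gold bar+painting: weight 4+8=12, value 59+50=109
- vase+necklace: weight 2+8=10, value 27+63=90
- vase+gold bar: weight 2+4=6, value 27+59=86
Best: $122.

$122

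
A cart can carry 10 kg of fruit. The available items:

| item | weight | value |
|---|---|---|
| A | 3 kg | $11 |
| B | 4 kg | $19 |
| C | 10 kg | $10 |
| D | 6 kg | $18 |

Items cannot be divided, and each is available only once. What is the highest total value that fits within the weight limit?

Check high-value combinations within 10 kg:
- B+D: weight 4+6=10, value 19+18=37
- A+B: weight 3+4=7, value 11+19=30
- A+D: weight 3+6=9, value 11+18=29
- B: weight 4, value 19
- D: weight 6, value 18
Best: $37.

$37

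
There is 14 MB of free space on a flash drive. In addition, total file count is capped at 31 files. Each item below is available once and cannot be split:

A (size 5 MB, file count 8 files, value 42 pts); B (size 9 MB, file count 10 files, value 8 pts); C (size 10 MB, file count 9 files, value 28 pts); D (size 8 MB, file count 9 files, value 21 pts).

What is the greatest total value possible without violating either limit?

Feasible sets respecting both limits:
- A+D: size 13, file count 17, value 63
- A+B: size 14, file count 18, value 50
- A: size 5, file count 8, value 42
Best: 63 pts.

63 pts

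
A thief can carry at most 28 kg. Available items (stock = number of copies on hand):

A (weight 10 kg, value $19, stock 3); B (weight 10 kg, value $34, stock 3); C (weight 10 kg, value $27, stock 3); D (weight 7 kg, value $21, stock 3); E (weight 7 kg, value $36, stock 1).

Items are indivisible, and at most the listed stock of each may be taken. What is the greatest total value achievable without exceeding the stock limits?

Top feasible selections:
- 2×B + 1×E: weight 27, value 104
- 3×D + 1×E: weight 28, value 99
- 1×B + 1×C + 1×E: weight 27, value 97
Best: $104.

$104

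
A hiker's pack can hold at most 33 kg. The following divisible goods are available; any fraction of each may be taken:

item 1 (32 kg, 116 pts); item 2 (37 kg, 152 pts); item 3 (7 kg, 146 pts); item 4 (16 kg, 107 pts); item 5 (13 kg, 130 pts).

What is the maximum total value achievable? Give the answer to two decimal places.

362.94

Take in order of value per unit:
- item 3 (146/7 per unit): all 7 → value 146, running total 146.00
- item 5 (130/13 per unit): all 13 → value 130, running total 276.00
- item 4 (107/16 per unit): 13 of 16 → value 13×107/16 = 86.9375, running total 362.94
Total 362.94.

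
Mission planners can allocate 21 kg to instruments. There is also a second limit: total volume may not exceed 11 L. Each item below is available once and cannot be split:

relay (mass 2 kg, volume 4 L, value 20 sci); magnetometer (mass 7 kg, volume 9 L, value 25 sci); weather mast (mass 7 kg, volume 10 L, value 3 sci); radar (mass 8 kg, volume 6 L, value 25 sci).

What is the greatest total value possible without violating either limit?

Feasible sets respecting both limits:
- relay+radar: mass 10, volume 10, value 45
- magnetometer: mass 7, volume 9, value 25
- radar: mass 8, volume 6, value 25
- relay: mass 2, volume 4, value 20
Best: 45 sci.

45 sci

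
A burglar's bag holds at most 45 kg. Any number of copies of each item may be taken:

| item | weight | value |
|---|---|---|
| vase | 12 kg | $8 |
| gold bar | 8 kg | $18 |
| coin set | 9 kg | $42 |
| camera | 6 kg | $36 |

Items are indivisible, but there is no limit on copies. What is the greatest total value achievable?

Best value-per-unit is camera at 36/6; filling with it alone gives 7×36 = 252.
Optimal mix: 1×coin set + 6×camera → weight 45, value 258.

$258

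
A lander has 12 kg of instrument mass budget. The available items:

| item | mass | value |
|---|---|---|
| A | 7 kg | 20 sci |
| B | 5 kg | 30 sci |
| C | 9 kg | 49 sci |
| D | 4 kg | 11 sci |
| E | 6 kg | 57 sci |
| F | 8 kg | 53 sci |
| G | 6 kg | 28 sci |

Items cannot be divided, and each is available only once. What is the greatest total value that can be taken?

87 sci

This is a 0/1 knapsack; check combinations near the capacity.
- B+E: mass 5+6=11, value 30+57=87
- E+G: mass 6+6=12, value 57+28=85
- D+E: mass 4+6=10, value 11+57=68
- D+F: mass 4+8=12, value 11+53=64
Best: 87 sci.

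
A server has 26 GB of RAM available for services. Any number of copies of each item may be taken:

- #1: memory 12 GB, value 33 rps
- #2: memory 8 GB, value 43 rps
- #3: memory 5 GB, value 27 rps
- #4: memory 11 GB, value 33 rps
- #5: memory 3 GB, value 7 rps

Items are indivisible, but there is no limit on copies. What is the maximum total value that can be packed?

140 rps

Best value-per-unit is #3 at 27/5; filling with it alone gives 5×27 = 135.
Optimal mix: 2×#2 + 2×#3 → memory 26, value 140.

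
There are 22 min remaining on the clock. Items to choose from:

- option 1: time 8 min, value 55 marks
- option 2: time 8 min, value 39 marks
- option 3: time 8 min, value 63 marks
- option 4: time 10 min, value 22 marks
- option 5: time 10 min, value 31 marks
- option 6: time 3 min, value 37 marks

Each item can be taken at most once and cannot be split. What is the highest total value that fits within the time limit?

155 marks

Check high-value combinations within 22 min:
- option 1+option 3+option 6: time 8+8+3=19, value 55+63+37=155
- option 2+option 3+option 6: time 8+8+3=19, value 39+63+37=139
- option 1+option 2+option 6: time 8+8+3=19, value 55+39+37=131
- option 3+option 5+option 6: time 8+10+3=21, value 63+31+37=131
- option 1+option 5+option 6: time 8+10+3=21, value 55+31+37=123
Best: 155 marks.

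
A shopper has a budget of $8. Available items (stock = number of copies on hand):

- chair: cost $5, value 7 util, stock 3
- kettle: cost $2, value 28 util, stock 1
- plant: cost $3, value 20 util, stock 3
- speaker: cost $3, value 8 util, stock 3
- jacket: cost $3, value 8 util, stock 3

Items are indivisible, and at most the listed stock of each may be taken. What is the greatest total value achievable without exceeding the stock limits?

68 util

Best selections within cost 8 and stock limits:
- 1×kettle + 2×plant: cost 8, value 68
- 1×kettle + 1×plant + 1×jacket: cost 8, value 56
Best: 68 util.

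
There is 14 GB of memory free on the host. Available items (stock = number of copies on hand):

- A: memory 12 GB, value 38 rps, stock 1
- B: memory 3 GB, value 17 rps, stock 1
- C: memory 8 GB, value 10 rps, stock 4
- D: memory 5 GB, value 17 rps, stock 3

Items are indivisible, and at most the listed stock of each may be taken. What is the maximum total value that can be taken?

Top feasible selections:
- 1×B + 2×D: memory 13, value 51
- 1×A: memory 12, value 38
- 1×B + 1×D: memory 8, value 34
Best: 51 rps.

51 rps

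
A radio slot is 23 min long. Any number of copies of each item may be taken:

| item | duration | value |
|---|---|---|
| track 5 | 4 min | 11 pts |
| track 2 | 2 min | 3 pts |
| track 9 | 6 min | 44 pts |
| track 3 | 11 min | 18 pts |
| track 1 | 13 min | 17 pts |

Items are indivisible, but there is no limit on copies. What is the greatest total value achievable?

Best value-per-unit is track 9 at 44/6; filling with it alone gives 3×44 = 132.
Optimal mix: 1×track 5 + 3×track 9 → duration 22, value 143.

143 pts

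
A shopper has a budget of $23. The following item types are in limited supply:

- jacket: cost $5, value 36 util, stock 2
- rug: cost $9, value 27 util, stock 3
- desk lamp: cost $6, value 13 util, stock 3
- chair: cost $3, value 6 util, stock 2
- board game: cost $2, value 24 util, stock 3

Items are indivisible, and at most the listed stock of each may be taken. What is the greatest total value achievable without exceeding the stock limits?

157 util

Best selections within cost 23 and stock limits:
- 2×jacket + 1×desk lamp + 3×board game: cost 22, value 157
- 2×jacket + 2×chair + 3×board game: cost 22, value 156
- 2×jacket + 1×chair + 3×board game: cost 19, value 150
- 2×jacket + 1×rug + 2×board game: cost 23, value 147
Best: 157 util.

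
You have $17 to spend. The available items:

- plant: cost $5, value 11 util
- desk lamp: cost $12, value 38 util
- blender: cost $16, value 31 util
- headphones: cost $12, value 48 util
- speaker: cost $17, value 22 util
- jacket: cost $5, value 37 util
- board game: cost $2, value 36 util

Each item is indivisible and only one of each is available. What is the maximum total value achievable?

85 util

Check high-value combinations within $17:
- headphones+jacket: cost 12+5=17, value 48+37=85
- plant+jacket+board game: cost 5+5+2=12, value 11+37+36=84
- headphones+board game: cost 12+2=14, value 48+36=84
Best: 85 util.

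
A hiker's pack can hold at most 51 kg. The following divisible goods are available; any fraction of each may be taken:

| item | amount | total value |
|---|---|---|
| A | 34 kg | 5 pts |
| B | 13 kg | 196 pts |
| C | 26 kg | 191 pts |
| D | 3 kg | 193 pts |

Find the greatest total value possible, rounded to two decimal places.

Take in order of value per unit:
- D (193/3 per unit): all 3 → value 193, running total 193.00
- B (196/13 per unit): all 13 → value 196, running total 389.00
- C (191/26 per unit): all 26 → value 191, running total 580.00
- A (5/34 per unit): 9 of 34 → value 9×5/34 = 1.3235, running total 581.32
Total 581.32.

581.32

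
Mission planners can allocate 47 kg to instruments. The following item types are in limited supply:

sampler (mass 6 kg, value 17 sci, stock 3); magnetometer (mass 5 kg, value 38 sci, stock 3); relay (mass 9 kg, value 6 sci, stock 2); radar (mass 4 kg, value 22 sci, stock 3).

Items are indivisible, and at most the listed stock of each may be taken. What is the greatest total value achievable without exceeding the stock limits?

231 sci

Best selections within mass 47 and stock limits:
- 3×sampler + 3×magnetometer + 3×radar: mass 45, value 231
- 2×sampler + 3×magnetometer + 3×radar: mass 39, value 214
Best: 231 sci.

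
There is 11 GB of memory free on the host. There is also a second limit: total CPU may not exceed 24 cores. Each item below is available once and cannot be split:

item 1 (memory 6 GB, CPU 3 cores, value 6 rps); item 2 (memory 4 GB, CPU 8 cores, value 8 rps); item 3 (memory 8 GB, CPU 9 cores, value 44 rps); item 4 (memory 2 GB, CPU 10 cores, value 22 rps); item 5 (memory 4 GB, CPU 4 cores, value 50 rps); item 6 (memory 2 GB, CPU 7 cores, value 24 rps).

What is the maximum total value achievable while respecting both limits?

Feasible sets respecting both limits:
- item 4+item 5+item 6: memory 8, CPU 21, value 96
- item 2+item 5+item 6: memory 10, CPU 19, value 82
- item 2+item 4+item 5: memory 10, CPU 22, value 80
Best: 96 rps.

96 rps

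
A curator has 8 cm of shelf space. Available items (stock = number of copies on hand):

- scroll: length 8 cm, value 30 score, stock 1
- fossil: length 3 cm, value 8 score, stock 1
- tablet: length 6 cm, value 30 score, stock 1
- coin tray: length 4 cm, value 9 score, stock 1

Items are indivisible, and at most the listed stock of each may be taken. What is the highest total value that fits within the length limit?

Top feasible selections:
- 1×tablet: length 6, value 30
- 1×scroll: length 8, value 30
- 1×fossil + 1×coin tray: length 7, value 17
- 1×coin tray: length 4, value 9
Best: 30 score.

30 score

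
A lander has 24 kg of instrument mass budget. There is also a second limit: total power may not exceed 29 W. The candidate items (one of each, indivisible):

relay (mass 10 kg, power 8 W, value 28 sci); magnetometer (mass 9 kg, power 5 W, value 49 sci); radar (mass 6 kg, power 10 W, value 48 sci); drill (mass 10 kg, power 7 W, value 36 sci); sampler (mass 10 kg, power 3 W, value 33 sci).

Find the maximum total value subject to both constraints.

Feasible sets respecting both limits:
- magnetometer+radar: mass 15, power 15, value 97
- magnetometer+drill: mass 19, power 12, value 85
- radar+drill: mass 16, power 17, value 84
Best: 97 sci.

97 sci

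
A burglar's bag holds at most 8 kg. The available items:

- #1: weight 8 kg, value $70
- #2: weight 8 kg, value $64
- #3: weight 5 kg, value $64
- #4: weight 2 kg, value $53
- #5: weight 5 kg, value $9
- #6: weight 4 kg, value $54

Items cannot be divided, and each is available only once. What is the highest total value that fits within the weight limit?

Check high-value combinations within 8 kg:
- #3+#4: weight 5+2=7, value 64+53=117
- #4+#6: weight 2+4=6, value 53+54=107
- #1: weight 8, value 70
- #3: weight 5, value 64
- #2: weight 8, value 64
Best: $117.

$117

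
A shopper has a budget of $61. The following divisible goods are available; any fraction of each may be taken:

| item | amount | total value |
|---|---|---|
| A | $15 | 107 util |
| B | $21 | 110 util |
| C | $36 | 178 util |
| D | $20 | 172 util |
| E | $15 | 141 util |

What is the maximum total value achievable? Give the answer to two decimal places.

Take in order of value per unit:
- E (141/15 per unit): all 15 → value 141, running total 141.00
- D (172/20 per unit): all 20 → value 172, running total 313.00
- A (107/15 per unit): all 15 → value 107, running total 420.00
- B (110/21 per unit): 11 of 21 → value 11×110/21 = 57.6190, running total 477.62
Total 477.62.

477.62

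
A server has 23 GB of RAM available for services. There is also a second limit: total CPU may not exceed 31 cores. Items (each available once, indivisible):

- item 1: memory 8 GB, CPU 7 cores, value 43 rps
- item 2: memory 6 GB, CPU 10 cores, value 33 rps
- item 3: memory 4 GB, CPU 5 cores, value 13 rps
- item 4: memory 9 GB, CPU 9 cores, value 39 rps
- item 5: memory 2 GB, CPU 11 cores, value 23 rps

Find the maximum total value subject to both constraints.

Feasible sets respecting both limits:
- item 1+item 2+item 4: memory 23, CPU 26, value 115
- item 1+item 4+item 5: memory 19, CPU 27, value 105
- item 1+item 2+item 5: memory 16, CPU 28, value 99
Best: 115 rps.

115 rps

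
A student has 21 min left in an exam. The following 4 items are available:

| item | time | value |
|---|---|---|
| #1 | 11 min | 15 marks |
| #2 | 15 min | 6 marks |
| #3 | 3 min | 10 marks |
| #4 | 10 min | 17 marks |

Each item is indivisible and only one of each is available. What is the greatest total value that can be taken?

32 marks

Check high-value combinations within 21 min:
- #1+#4: time 11+10=21, value 15+17=32
- #3+#4: time 3+10=13, value 10+17=27
- #1+#3: time 11+3=14, value 15+10=25
- #4: time 10, value 17
Best: 32 marks.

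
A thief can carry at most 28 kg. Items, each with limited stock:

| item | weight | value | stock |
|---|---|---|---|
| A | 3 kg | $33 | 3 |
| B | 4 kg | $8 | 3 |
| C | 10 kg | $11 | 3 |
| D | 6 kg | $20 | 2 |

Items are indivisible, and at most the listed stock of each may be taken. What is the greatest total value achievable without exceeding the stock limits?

Top feasible selections:
- 3×A + 1×B + 2×D: weight 25, value 147
- 3×A + 3×B + 1×D: weight 27, value 143
Best: $147.

$147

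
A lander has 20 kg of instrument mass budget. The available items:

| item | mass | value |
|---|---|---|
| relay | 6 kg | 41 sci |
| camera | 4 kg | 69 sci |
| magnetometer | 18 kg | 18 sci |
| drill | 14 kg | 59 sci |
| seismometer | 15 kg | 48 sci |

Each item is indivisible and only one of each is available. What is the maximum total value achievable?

128 sci

Check high-value combinations within 20 kg:
- camera+drill: mass 4+14=18, value 69+59=128
- camera+seismometer: mass 4+15=19, value 69+48=117
- relay+camera: mass 6+4=10, value 41+69=110
Best: 128 sci.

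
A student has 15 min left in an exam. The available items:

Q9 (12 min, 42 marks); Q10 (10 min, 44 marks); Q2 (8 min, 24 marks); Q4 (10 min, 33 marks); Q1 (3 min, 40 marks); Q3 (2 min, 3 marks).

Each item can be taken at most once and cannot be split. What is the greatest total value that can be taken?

87 marks

Check high-value combinations within 15 min:
- Q10+Q1+Q3: time 10+3+2=15, value 44+40+3=87
- Q10+Q1: time 10+3=13, value 44+40=84
- Q9+Q1: time 12+3=15, value 42+40=82
- Q4+Q1+Q3: time 10+3+2=15, value 33+40+3=76
Best: 87 marks.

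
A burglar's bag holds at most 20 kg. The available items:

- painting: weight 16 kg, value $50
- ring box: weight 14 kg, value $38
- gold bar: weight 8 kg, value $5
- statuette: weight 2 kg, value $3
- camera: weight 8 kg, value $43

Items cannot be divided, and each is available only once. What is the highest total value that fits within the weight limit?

Check high-value combinations within 20 kg:
- painting+statuette: weight 16+2=18, value 50+3=53
- gold bar+statuette+camera: weight 8+2+8=18, value 5+3+43=51
- painting: weight 16, value 50
- gold bar+camera: weight 8+8=16, value 5+43=48
- statuette+camera: weight 2+8=10, value 3+43=46
Best: $53.

$53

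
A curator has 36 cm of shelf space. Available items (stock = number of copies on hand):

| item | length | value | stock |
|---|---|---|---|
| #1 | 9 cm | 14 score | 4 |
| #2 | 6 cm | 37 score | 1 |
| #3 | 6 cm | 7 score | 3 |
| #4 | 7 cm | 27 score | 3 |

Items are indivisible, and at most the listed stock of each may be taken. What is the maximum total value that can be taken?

132 score

Top feasible selections:
- 1×#1 + 1×#2 + 3×#4: length 36, value 132
- 1×#2 + 1×#3 + 3×#4: length 33, value 125
- 1×#2 + 3×#4: length 27, value 118
- 1×#1 + 1×#2 + 1×#3 + 2×#4: length 35, value 112
Best: 132 score.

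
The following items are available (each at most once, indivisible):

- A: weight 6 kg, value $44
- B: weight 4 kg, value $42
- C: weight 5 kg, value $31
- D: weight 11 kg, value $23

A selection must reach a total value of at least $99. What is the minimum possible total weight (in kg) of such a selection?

Subsets with value ≥ 99, sorted by total weight:
- A+B+C: weight 15, value 117
- A+B+D: weight 21, value 109
Minimum weight: 15 kg.

15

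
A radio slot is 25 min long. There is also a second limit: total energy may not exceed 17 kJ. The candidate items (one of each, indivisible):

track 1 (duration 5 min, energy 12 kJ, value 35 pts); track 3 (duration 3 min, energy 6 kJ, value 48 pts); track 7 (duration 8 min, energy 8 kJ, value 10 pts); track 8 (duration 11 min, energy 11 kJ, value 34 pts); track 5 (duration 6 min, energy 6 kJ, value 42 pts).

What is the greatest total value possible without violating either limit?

90 pts

Feasible sets respecting both limits:
- track 3+track 5: duration 9, energy 12, value 90
- track 3+track 8: duration 14, energy 17, value 82
- track 8+track 5: duration 17, energy 17, value 76
Best: 90 pts.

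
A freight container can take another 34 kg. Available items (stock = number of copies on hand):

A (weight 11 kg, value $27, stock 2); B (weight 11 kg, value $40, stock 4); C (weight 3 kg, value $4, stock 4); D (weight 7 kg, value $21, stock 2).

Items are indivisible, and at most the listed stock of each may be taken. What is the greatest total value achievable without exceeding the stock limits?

Best selections within weight 34 and stock limits:
- 3×B: weight 33, value 120
- 1×A + 2×B: weight 33, value 107
- 2×B + 1×C + 1×D: weight 32, value 105
Best: $120.

$120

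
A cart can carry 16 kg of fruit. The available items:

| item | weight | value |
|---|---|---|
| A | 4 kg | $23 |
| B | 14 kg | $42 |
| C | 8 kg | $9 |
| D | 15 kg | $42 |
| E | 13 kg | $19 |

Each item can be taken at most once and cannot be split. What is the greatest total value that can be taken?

Check high-value combinations within 16 kg:
- B: weight 14, value 42
- D: weight 15, value 42
- A+C: weight 4+8=12, value 23+9=32
- A: weight 4, value 23
Best: $42.

$42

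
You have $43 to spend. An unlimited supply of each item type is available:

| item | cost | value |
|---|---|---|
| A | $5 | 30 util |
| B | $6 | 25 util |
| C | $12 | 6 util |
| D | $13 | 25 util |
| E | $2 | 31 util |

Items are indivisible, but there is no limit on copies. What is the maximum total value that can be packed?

Best value-per-unit is E at 31/2, and filling with it alone uses cost 21×2=42. No mix of the others beats 21×31 = 651.

651 util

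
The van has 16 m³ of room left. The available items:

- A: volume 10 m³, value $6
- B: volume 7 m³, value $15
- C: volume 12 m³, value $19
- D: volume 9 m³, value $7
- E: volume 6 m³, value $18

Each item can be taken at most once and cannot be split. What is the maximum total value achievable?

Check high-value combinations within 16 m³:
- B+E: volume 7+6=13, value 15+18=33
- D+E: volume 9+6=15, value 7+18=25
- A+E: volume 10+6=16, value 6+18=24
- B+D: volume 7+9=16, value 15+7=22
- C: volume 12, value 19
Best: $33.

$33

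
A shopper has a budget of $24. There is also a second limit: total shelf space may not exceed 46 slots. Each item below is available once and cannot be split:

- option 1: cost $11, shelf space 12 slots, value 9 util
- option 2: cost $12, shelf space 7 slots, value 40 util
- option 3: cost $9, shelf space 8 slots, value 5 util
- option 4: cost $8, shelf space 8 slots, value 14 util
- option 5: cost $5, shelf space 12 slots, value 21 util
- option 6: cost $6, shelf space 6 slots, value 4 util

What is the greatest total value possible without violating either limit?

Feasible sets respecting both limits:
- option 2+option 5+option 6: cost 23, shelf space 25, value 65
- option 2+option 5: cost 17, shelf space 19, value 61
- option 2+option 4: cost 20, shelf space 15, value 54
Best: 65 util.

65 util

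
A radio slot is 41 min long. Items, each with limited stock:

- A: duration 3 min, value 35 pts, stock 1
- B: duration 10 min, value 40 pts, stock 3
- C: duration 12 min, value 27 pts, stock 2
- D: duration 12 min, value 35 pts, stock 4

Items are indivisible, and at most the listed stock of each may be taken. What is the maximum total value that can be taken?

Best selections within duration 41 and stock limits:
- 1×A + 3×B: duration 33, value 155
- 1×A + 2×B + 1×D: duration 35, value 150
- 1×A + 1×B + 2×D: duration 37, value 145
Best: 155 pts.

155 pts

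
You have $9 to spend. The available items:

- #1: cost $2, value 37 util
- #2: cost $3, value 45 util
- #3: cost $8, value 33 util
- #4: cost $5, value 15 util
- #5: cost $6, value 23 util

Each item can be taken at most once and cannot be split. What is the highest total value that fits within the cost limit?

This is a 0/1 knapsack; check combinations near the capacity.
- #1+#2: cost 2+3=5, value 37+45=82
- #2+#5: cost 3+6=9, value 45+23=68
- #2+#4: cost 3+5=8, value 45+15=60
- #1+#5: cost 2+6=8, value 37+23=60
Best: 82 util.

82 util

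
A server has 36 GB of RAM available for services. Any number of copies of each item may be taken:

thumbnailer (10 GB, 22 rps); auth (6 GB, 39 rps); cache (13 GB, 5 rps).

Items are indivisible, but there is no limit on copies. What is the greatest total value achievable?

234 rps

Best value-per-unit is auth at 39/6, and filling with it alone uses memory 6×6=36. No mix of the others beats 6×39 = 234.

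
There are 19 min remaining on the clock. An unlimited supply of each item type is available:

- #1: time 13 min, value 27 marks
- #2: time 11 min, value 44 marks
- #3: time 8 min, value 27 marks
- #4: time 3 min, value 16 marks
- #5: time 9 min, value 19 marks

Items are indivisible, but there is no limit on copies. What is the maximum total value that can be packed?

96 marks

Best value-per-unit is #4 at 16/3, and filling with it alone uses time 6×3=18. No mix of the others beats 6×16 = 96.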